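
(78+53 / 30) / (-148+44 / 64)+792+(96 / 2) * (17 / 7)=224723792 / 247485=908.03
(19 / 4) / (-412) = -19 / 1648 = -0.01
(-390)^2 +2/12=912601/6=152100.17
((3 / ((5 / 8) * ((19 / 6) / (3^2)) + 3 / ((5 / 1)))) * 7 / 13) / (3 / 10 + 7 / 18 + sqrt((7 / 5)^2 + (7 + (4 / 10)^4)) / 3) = 1.17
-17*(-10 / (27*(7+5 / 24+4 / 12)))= 1360 / 1629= 0.83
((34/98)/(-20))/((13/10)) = -17/1274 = -0.01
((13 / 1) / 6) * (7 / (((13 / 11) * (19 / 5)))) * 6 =385 / 19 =20.26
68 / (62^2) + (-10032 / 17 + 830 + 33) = 4458368 / 16337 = 272.90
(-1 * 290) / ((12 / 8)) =-580 / 3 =-193.33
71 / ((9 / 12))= 284 / 3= 94.67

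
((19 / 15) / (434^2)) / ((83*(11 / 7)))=19 / 368505060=0.00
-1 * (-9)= 9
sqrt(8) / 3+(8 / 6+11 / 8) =2*sqrt(2) / 3+65 / 24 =3.65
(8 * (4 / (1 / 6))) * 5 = 960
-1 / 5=-0.20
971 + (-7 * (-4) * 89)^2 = 6211035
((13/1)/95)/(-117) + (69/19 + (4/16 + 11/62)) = 430211/106020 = 4.06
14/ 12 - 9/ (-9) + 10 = 73/ 6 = 12.17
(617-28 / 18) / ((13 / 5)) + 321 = 65252 / 117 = 557.71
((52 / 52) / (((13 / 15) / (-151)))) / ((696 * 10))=-151 / 6032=-0.03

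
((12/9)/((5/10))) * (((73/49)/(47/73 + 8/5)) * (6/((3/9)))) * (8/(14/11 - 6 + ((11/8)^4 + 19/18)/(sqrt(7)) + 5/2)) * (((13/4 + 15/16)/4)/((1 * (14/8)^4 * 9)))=-253025521363845120/68200860662574731 - 11045692409108234240 * sqrt(7)/10025526517398485457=-6.62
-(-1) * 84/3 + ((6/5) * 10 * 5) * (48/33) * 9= 813.45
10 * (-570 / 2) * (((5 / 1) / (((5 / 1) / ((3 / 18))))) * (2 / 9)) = -950 / 9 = -105.56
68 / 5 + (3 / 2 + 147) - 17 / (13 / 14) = 143.79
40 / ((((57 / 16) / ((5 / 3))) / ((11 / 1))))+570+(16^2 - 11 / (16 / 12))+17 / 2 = 705955 / 684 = 1032.10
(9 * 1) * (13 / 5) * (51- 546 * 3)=-37135.80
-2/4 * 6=-3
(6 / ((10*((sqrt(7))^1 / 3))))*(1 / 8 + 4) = 297*sqrt(7) / 280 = 2.81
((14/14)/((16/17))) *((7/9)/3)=119/432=0.28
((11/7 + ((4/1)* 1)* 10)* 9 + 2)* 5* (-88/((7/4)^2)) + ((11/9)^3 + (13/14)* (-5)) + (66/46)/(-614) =-95420110464725/1765581867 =-54044.57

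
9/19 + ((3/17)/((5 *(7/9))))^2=3200076/6726475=0.48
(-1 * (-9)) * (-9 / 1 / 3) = -27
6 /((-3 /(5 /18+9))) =-167 /9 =-18.56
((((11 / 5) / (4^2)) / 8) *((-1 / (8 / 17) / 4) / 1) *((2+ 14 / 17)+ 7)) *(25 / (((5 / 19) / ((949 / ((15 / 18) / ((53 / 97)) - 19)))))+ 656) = 403.92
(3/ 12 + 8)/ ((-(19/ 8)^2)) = -528/ 361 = -1.46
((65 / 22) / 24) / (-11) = -0.01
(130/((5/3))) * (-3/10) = -117/5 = -23.40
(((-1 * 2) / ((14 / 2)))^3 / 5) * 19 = -152 / 1715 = -0.09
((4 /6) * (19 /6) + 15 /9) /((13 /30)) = 340 /39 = 8.72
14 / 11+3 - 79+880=8858 / 11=805.27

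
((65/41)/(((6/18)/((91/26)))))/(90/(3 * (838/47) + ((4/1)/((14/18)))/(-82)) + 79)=81976440/397338503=0.21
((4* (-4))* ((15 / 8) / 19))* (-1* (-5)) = -7.89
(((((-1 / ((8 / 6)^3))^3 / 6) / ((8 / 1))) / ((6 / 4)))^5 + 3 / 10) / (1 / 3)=182541686432864283342348776578539 / 202824096036516704239472512860160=0.90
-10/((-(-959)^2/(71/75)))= 142/13795215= 0.00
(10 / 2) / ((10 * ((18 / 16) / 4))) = 16 / 9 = 1.78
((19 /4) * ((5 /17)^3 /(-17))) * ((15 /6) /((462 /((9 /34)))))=-35625 /3498527648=-0.00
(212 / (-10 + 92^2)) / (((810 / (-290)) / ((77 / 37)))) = -236698 / 12668319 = -0.02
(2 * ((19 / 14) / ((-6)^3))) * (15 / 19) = -5 / 504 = -0.01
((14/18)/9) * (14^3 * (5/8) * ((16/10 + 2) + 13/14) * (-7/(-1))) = 761117/162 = 4698.25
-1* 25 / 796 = -0.03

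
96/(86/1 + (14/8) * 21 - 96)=3.59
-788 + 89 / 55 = -43251 / 55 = -786.38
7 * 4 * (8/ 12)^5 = 896/ 243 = 3.69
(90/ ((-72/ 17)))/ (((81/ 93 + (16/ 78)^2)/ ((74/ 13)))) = -11406915/ 86102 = -132.48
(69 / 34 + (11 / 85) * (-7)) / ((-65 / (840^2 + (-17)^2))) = -134824799 / 11050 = -12201.34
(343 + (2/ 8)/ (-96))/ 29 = 131711/ 11136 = 11.83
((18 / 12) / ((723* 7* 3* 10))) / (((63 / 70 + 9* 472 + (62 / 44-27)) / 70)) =55 / 335879772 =0.00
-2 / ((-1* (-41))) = -2 / 41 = -0.05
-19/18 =-1.06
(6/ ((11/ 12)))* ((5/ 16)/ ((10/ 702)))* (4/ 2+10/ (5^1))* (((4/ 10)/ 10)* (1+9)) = 12636/ 55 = 229.75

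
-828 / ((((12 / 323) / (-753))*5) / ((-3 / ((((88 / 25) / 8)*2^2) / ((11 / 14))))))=-251731665 / 56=-4495208.30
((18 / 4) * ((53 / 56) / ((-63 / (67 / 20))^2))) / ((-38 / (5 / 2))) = -237917 / 300303360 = -0.00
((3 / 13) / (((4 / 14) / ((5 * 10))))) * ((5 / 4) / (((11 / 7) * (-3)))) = -6125 / 572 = -10.71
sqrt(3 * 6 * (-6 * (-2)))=6 * sqrt(6)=14.70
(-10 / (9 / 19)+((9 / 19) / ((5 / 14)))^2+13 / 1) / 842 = -515941 / 68391450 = -0.01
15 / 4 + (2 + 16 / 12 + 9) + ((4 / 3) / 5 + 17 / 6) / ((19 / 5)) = 3853 / 228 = 16.90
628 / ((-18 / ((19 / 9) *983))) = -5864578 / 81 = -72402.20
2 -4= -2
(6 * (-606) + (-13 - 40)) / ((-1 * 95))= 3689 / 95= 38.83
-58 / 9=-6.44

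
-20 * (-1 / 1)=20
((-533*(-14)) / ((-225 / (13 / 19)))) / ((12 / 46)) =-86.98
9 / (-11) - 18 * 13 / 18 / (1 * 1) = -152 / 11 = -13.82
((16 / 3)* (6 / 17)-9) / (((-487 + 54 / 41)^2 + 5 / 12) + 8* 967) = -2440812 / 83544627025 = -0.00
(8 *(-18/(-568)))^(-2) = 5041/324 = 15.56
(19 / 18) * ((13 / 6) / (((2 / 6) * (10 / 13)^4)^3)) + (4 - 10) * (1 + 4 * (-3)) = 6018627025252807 / 4000000000000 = 1504.66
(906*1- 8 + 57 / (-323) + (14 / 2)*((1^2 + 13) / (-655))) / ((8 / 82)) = 409819559 / 44540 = 9201.16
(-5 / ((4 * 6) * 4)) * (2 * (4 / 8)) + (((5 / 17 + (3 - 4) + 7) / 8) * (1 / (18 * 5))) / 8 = -4993 / 97920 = -0.05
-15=-15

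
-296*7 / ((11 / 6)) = -12432 / 11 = -1130.18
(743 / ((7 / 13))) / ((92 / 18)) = 86931 / 322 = 269.97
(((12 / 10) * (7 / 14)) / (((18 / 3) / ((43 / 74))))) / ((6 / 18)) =129 / 740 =0.17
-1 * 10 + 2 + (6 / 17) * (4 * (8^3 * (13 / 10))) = 79192 / 85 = 931.67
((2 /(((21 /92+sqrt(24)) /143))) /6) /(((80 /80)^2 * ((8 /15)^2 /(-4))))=345345 /54052 - 756470 * sqrt(6) /13513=-130.74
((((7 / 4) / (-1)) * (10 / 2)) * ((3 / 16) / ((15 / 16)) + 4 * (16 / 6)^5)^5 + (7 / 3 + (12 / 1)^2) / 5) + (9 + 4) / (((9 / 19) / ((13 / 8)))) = -1695636266404285066384294460777 / 4236443047215000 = -400249985071552.25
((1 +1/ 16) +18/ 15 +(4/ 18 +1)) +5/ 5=3229/ 720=4.48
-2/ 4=-1/ 2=-0.50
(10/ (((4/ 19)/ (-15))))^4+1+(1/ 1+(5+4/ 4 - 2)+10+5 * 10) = 4123437891681/ 16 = 257714868230.06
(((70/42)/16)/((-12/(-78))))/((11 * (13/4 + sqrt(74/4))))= -845/33528 + 65 * sqrt(74)/16764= 0.01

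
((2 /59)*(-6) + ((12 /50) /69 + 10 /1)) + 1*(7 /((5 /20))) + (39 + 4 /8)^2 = 216855397 /135700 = 1598.05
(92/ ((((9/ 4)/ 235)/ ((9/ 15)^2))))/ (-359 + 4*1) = -17296/ 1775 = -9.74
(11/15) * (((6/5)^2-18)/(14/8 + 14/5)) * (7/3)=-2024/325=-6.23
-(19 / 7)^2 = -361 / 49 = -7.37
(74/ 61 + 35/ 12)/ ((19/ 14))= 3.04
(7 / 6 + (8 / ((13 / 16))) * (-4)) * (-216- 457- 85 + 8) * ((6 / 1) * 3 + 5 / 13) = 89057375 / 169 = 526966.72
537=537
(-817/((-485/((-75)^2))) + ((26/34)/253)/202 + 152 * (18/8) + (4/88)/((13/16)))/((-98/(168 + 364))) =-204358905944181/3834457627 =-53295.39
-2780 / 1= -2780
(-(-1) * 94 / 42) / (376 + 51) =47 / 8967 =0.01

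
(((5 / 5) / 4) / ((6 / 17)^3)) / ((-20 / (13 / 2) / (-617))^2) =316084934633 / 1382400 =228649.40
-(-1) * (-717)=-717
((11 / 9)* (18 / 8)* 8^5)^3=731724988284928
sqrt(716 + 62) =sqrt(778) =27.89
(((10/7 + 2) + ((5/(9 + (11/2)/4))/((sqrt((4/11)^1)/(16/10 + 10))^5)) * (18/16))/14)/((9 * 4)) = 1/147 + 2481849029 * sqrt(11)/2905000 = 2833.52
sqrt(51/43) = sqrt(2193)/43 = 1.09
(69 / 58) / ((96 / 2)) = 23 / 928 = 0.02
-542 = -542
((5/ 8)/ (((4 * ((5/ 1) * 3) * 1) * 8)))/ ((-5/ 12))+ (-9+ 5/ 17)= -47377/ 5440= -8.71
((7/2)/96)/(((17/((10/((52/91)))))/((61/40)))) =2989/52224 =0.06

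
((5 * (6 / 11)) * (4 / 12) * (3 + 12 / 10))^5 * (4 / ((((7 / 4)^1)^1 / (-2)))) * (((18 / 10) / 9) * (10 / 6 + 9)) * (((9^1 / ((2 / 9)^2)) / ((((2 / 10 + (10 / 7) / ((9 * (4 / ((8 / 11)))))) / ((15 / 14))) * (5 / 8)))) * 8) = -1003479242637312 / 11610313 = -86429990.53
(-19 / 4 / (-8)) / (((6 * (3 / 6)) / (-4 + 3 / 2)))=-95 / 192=-0.49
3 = 3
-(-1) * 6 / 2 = 3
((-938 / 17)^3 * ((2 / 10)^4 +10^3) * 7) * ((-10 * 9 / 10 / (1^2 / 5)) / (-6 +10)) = 8123997582125334 / 614125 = 13228573306.94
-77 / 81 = -0.95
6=6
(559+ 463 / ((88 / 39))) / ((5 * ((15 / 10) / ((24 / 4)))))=67249 / 110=611.35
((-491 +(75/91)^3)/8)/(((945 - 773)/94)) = -8685164921/259228424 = -33.50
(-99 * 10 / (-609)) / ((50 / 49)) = 231 / 145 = 1.59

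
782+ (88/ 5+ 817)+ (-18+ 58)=8283/ 5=1656.60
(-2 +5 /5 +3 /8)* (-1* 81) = 405 /8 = 50.62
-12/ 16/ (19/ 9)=-27/ 76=-0.36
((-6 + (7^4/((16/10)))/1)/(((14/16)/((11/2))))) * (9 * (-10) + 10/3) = -17098510/21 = -814214.76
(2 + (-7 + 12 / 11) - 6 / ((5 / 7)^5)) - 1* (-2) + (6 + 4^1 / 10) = -954887 / 34375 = -27.78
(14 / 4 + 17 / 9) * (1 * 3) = 97 / 6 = 16.17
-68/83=-0.82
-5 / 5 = -1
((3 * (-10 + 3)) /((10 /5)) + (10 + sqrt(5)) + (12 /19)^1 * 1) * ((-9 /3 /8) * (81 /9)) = -27 * sqrt(5) /8 - 135 /304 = -7.99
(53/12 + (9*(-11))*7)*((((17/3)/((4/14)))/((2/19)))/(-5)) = 18682643/720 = 25948.12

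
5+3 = 8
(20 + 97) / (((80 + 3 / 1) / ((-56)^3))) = -20547072 / 83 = -247555.08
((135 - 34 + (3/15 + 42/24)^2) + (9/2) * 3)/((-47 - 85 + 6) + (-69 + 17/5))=-47321/76640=-0.62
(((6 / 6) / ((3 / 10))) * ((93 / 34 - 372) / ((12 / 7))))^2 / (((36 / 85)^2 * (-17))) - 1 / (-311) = -228823105023 / 1353472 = -169063.79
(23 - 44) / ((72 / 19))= -133 / 24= -5.54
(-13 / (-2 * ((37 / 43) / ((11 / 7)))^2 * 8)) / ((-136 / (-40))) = 14542385 / 18246032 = 0.80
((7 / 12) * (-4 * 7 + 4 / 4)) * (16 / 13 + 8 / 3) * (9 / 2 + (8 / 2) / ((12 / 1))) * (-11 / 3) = 1087.87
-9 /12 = -3 /4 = -0.75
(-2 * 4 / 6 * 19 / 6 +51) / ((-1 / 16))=-6736 / 9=-748.44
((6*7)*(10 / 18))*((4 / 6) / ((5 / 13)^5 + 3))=1856465 / 359037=5.17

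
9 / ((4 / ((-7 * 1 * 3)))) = -189 / 4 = -47.25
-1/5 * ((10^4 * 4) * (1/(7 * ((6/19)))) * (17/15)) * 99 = -2842400/7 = -406057.14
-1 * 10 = -10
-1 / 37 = -0.03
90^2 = 8100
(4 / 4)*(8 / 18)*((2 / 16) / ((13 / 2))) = 1 / 117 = 0.01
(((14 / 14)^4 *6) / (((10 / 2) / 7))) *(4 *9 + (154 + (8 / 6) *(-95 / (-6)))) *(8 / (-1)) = -14186.67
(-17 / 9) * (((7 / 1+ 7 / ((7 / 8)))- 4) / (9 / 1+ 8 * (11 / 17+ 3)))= -289 / 531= -0.54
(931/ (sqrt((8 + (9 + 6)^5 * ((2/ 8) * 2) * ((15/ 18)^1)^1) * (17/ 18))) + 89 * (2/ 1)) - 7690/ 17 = -4664/ 17 + 5586 * sqrt(43032338)/ 21516169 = -272.65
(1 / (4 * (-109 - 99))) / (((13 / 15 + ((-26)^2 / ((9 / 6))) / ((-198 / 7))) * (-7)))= -1485 / 130300352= -0.00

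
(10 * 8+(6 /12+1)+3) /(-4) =-169 /8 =-21.12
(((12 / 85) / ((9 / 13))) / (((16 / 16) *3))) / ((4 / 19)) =247 / 765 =0.32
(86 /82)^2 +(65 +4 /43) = 4784626 /72283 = 66.19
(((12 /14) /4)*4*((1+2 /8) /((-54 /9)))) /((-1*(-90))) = -1 /504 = -0.00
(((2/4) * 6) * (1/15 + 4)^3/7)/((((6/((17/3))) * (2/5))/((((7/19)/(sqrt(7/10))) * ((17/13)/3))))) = 65597509 * sqrt(70)/42014700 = 13.06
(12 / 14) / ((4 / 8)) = 12 / 7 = 1.71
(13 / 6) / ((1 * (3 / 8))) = 52 / 9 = 5.78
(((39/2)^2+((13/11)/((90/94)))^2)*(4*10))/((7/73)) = 54629741114/343035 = 159254.13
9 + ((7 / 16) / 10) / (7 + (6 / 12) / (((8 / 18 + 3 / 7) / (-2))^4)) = 7822184717 / 868928288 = 9.00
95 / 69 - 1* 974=-67111 / 69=-972.62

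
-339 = -339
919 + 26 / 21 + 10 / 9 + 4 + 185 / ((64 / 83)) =4698373 / 4032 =1165.27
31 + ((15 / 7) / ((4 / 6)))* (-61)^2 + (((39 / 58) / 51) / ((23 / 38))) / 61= 116118382299 / 9683506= 11991.36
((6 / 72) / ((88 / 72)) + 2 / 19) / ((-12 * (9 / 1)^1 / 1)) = -0.00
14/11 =1.27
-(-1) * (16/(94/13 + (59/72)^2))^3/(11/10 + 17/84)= 526543521767919452160/82616358182017436503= 6.37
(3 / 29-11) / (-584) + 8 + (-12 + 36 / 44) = -147321 / 46574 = -3.16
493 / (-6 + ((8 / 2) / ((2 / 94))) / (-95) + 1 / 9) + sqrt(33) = -421515 / 6727 + sqrt(33) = -56.92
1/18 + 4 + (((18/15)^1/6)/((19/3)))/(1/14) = 7691/1710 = 4.50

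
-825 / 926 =-0.89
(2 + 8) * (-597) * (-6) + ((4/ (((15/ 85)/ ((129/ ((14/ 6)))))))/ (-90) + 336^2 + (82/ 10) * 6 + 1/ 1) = 15618989/ 105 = 148752.28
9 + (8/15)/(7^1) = 9.08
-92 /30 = -46 /15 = -3.07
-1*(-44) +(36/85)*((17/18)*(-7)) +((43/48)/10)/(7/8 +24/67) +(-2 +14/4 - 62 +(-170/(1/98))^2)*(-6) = -66047114542547/39660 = -1665333195.73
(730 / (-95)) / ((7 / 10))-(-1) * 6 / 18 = -4247 / 399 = -10.64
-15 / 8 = -1.88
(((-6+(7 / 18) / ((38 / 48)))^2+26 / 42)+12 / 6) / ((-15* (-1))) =2.20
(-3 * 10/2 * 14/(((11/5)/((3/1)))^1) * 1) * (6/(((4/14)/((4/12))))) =-22050/11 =-2004.55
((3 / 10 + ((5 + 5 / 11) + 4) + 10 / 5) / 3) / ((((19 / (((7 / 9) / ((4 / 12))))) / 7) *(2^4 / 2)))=21119 / 50160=0.42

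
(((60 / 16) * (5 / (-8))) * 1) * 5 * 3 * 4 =-1125 / 8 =-140.62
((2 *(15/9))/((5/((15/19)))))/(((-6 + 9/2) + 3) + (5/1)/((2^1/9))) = 5/228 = 0.02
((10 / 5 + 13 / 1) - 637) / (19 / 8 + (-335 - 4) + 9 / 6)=4976 / 2681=1.86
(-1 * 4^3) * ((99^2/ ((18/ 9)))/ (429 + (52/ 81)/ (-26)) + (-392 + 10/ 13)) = 10980032992/ 451711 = 24307.65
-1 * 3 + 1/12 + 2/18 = -101/36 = -2.81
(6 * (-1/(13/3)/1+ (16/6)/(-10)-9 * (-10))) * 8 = 279248/65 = 4296.12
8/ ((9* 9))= 8/ 81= 0.10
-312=-312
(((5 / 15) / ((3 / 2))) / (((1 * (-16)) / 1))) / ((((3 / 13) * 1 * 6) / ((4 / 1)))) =-13 / 324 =-0.04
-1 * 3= -3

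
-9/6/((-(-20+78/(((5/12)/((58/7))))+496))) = 105/141896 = 0.00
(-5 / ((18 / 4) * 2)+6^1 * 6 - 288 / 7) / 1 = -359 / 63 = -5.70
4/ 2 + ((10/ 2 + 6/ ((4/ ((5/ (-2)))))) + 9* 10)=373/ 4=93.25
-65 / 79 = -0.82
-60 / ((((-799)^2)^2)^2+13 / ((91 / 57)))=-105 / 290678080193485855348816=-0.00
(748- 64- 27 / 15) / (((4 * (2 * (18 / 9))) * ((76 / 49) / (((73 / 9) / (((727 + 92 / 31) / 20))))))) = 42026173 / 6879216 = 6.11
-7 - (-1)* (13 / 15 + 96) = 1348 / 15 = 89.87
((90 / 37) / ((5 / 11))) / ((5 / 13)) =2574 / 185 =13.91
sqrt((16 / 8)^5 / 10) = 4 * sqrt(5) / 5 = 1.79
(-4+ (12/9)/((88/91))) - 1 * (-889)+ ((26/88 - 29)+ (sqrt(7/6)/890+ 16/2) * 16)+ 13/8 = 4 * sqrt(42)/1335+ 260647/264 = 987.32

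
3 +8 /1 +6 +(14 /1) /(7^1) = 19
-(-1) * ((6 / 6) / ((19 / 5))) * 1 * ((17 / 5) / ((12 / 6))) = 17 / 38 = 0.45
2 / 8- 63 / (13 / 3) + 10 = -223 / 52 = -4.29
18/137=0.13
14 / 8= 7 / 4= 1.75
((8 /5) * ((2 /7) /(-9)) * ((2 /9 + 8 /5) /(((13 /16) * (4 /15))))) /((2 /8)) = -20992 /12285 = -1.71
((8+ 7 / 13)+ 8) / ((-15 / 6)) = -86 / 13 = -6.62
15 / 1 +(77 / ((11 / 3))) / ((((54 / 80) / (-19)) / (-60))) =106445 / 3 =35481.67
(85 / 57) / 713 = 85 / 40641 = 0.00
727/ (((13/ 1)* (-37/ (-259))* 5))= 5089/ 65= 78.29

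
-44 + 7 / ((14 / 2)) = -43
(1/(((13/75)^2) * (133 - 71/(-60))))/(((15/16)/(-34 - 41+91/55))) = -290448000/14966809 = -19.41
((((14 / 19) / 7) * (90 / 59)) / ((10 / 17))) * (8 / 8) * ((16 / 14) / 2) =0.16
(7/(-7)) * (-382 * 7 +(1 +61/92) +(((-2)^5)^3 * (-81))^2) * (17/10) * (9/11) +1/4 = -99162887792229719/10120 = -9798704327295.43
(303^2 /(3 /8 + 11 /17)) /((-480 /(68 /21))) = -2948089 /4865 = -605.98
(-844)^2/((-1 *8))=-89042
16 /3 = 5.33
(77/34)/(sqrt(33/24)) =7*sqrt(22)/17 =1.93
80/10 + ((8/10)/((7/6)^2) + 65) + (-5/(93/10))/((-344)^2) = 99206801971/1348142880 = 73.59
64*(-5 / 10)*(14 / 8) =-56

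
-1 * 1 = -1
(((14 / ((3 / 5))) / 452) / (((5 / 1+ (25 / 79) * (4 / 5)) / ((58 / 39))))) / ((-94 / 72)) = -64148 / 5730569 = -0.01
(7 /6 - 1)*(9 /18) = 1 /12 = 0.08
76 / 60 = 19 / 15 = 1.27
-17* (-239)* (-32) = -130016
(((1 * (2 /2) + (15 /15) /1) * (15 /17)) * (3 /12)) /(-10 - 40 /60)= -45 /1088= -0.04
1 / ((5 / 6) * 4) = 3 / 10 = 0.30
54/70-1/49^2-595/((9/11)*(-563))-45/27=24090652/60829335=0.40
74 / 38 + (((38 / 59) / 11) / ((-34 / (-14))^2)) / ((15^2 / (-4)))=1.95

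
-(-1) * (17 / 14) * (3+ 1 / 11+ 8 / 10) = 1819 / 385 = 4.72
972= 972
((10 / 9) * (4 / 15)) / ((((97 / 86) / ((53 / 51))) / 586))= 21367904 / 133569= 159.98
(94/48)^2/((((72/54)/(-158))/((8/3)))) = -174511/144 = -1211.88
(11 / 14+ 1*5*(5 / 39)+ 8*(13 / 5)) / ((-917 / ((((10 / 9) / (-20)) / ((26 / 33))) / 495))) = 60679 / 17573938200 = 0.00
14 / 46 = 7 / 23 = 0.30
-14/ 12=-1.17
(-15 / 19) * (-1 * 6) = 90 / 19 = 4.74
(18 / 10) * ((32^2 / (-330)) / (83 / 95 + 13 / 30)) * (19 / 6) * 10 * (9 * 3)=-3653.79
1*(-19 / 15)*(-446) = 8474 / 15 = 564.93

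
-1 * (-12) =12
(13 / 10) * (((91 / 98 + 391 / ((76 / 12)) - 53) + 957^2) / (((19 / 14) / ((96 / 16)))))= 1900223559 / 361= 5263777.17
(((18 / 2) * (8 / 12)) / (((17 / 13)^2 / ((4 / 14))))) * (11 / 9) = 7436 / 6069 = 1.23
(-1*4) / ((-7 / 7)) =4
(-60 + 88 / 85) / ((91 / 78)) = -4296 / 85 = -50.54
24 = 24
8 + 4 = 12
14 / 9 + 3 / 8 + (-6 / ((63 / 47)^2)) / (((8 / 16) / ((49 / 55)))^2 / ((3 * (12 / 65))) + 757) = 36324422699 / 18858587976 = 1.93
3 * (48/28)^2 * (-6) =-2592/49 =-52.90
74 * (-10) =-740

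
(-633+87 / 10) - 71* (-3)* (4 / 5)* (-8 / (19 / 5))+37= -179747 / 190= -946.04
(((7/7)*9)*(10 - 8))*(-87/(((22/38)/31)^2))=-543278286/121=-4489903.19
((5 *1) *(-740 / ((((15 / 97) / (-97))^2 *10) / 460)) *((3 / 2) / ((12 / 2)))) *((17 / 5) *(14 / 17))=-46877237948.18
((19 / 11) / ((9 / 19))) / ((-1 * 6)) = -361 / 594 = -0.61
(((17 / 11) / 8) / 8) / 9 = 17 / 6336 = 0.00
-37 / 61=-0.61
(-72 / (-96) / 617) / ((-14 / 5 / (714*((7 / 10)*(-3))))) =3213 / 4936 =0.65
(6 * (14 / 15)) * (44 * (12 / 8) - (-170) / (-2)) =-532 / 5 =-106.40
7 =7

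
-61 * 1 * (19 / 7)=-1159 / 7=-165.57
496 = 496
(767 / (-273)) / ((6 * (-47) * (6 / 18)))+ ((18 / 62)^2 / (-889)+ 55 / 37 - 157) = -1385992573165 / 8914068786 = -155.48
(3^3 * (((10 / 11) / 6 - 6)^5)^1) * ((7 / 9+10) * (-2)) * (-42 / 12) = -181826140067047 / 13045131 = -13938237.96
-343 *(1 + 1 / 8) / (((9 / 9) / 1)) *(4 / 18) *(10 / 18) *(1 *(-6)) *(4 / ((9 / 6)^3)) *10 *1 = 274400 / 81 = 3387.65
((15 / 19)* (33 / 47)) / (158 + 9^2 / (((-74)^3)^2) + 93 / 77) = 6258730373058240 / 1797615575224922153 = 0.00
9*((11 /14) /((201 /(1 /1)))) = 33 /938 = 0.04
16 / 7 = 2.29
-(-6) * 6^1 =36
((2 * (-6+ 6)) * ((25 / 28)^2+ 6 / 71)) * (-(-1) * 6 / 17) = 0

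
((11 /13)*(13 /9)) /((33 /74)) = 74 /27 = 2.74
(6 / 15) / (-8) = -1 / 20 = -0.05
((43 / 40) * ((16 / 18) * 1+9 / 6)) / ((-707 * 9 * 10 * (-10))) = 1849 / 458136000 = 0.00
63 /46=1.37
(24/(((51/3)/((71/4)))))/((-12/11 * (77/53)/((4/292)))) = -3763/17374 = -0.22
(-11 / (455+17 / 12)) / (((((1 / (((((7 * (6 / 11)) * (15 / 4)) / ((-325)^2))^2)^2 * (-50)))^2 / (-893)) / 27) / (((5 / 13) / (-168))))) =-854754859718599833 / 2254076121201212060133437165554199218750000000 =-0.00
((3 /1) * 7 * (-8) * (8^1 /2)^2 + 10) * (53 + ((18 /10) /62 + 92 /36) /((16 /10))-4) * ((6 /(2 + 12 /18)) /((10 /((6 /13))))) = -69817623 /4960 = -14076.13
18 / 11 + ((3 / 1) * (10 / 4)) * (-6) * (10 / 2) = -2457 / 11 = -223.36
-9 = -9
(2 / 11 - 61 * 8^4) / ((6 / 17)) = -7787173 / 11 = -707924.82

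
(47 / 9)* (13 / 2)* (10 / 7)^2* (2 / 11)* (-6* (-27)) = 1099800 / 539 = 2040.45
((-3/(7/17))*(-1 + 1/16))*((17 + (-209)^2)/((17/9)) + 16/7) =61948035/392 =158030.70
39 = 39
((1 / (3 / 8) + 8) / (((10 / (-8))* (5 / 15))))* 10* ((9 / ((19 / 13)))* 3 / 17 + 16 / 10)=-1110784 / 1615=-687.79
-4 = -4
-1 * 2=-2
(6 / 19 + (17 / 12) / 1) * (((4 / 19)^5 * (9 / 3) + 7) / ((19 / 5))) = 34238135875 / 10726460868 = 3.19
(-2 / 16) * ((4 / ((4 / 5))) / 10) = -1 / 16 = -0.06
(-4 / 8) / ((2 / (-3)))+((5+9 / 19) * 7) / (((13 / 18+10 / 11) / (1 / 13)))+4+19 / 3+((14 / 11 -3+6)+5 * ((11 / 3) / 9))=19.20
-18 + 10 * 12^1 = 102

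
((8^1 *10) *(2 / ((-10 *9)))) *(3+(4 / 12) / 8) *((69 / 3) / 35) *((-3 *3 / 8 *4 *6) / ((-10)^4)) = 1679 / 175000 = 0.01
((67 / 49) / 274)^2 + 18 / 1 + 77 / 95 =322120536067 / 17124460220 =18.81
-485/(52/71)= -34435/52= -662.21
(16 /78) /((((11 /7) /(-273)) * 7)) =-5.09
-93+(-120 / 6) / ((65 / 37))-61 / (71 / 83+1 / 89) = -14545405 / 83226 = -174.77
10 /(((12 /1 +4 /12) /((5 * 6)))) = 900 /37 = 24.32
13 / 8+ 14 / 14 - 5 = -19 / 8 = -2.38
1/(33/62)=62/33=1.88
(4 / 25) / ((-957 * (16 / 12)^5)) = -0.00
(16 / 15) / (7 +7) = 8 / 105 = 0.08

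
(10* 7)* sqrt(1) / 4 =35 / 2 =17.50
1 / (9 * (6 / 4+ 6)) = 2 / 135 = 0.01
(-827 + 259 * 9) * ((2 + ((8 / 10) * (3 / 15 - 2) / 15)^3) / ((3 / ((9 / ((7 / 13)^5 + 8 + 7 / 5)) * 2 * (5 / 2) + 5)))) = 100544288802387104 / 10274300390625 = 9786.00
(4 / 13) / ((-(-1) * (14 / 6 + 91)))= 3 / 910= 0.00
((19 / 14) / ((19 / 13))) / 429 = 1 / 462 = 0.00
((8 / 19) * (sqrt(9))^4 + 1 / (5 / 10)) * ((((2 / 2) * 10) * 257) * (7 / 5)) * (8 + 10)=44428104 / 19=2338321.26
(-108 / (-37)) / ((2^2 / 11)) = 297 / 37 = 8.03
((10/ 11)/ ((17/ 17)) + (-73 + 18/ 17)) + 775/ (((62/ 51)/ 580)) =69129967/ 187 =369678.97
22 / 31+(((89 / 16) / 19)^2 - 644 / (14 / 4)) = -524862161 / 2864896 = -183.20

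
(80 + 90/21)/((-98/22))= -18.92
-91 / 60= -1.52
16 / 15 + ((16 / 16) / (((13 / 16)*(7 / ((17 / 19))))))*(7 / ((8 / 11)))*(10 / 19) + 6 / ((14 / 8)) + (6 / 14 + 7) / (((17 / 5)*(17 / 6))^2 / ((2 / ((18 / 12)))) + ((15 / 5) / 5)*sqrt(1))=224075990836 / 41511016365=5.40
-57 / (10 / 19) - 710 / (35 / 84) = -18123 / 10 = -1812.30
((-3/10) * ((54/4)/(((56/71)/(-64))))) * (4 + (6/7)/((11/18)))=4784832/2695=1775.45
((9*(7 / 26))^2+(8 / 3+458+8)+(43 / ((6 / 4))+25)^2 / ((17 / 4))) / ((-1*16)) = -119170897 / 1654848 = -72.01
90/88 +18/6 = 177/44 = 4.02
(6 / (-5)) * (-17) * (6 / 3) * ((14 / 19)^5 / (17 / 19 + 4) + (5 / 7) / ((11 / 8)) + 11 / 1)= 733837100012 / 1555381135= 471.81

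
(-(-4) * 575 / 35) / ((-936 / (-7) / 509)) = 58535 / 234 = 250.15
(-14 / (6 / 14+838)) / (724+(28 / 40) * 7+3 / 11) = -10780 / 470746621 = -0.00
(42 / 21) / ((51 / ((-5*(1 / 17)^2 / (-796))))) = 5 / 5866122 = 0.00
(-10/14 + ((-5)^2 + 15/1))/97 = 275/679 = 0.41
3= 3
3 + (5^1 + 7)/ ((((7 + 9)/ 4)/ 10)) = 33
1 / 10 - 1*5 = -49 / 10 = -4.90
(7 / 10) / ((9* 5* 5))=7 / 2250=0.00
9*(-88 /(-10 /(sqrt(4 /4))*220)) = 9 /25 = 0.36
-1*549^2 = -301401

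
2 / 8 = 1 / 4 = 0.25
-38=-38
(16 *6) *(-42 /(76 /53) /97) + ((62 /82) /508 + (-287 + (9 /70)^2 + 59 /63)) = -66661878321823 /211602847050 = -315.03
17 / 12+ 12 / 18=25 / 12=2.08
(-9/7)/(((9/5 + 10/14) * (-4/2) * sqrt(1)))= 45/176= 0.26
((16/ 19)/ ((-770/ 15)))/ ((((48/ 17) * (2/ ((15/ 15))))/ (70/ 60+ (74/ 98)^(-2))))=-0.01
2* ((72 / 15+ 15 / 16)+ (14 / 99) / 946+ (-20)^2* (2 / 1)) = 3018422153 / 1873080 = 1611.48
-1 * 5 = -5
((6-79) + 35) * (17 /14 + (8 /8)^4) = -589 /7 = -84.14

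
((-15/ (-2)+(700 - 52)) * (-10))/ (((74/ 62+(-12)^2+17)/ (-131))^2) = -36034410385/ 8426928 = -4276.10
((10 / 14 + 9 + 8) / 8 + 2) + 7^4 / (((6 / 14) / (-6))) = -470537 / 14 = -33609.79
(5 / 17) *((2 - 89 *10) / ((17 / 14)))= -62160 / 289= -215.09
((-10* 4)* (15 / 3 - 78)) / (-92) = -730 / 23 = -31.74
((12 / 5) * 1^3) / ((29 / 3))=36 / 145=0.25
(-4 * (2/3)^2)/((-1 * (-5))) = -16/45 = -0.36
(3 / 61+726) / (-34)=-44289 / 2074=-21.35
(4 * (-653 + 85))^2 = 5161984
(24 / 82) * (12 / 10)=72 / 205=0.35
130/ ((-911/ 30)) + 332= 327.72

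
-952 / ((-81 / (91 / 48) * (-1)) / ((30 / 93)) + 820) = -6370 / 6373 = -1.00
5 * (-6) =-30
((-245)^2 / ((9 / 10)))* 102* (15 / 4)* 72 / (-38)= -918382500 / 19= -48335921.05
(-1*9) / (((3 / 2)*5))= -6 / 5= -1.20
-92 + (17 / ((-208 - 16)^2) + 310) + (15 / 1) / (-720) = 32812019 / 150528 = 217.98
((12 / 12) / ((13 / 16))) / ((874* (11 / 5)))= 40 / 62491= 0.00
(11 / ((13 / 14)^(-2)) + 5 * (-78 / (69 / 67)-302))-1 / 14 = -8471805 / 4508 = -1879.28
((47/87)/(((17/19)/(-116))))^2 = 12759184/2601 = 4905.49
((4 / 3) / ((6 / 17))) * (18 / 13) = 68 / 13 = 5.23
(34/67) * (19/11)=646/737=0.88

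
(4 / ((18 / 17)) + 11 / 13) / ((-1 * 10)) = -541 / 1170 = -0.46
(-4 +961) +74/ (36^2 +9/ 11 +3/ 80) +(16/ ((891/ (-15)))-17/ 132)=39303745963/ 41084388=956.66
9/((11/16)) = 144/11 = 13.09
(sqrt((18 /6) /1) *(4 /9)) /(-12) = -sqrt(3) /27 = -0.06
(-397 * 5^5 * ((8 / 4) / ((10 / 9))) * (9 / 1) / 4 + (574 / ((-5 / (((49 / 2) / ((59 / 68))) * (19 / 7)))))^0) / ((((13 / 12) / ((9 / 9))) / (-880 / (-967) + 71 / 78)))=-2759411718937 / 326846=-8442543.95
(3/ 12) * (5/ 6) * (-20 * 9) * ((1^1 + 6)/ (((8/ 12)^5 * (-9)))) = 14175/ 64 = 221.48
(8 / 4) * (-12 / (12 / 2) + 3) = 2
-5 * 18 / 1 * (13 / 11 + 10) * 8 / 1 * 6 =-531360 / 11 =-48305.45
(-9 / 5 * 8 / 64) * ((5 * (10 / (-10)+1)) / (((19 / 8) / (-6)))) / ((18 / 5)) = 0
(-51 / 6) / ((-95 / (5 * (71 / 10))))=1207 / 380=3.18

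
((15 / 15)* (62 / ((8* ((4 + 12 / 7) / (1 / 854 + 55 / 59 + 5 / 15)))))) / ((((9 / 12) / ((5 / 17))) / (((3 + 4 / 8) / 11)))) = 0.21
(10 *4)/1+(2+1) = 43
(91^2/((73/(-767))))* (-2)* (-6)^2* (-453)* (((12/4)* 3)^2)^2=-1359185975790552/73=-18618985969733.59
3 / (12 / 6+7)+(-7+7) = 1 / 3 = 0.33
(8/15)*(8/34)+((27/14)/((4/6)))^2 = 1698143/199920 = 8.49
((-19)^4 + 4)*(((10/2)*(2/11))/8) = 651625/44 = 14809.66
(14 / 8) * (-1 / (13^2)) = -7 / 676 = -0.01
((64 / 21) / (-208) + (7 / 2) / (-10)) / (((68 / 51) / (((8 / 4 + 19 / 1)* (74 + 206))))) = -1608.12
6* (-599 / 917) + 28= 22082 / 917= 24.08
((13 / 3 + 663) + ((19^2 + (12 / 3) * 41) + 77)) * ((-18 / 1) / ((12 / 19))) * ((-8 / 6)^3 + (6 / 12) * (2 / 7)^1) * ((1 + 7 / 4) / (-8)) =-1495813 / 54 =-27700.24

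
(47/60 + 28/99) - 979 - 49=-2033329/1980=-1026.93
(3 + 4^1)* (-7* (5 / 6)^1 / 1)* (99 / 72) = -2695 / 48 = -56.15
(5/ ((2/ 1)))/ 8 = 5/ 16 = 0.31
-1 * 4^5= -1024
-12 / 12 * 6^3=-216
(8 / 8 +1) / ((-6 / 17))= -17 / 3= -5.67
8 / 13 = 0.62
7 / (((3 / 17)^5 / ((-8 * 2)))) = -159023984 / 243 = -654419.69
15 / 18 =5 / 6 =0.83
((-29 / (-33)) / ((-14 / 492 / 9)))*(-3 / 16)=32103 / 616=52.12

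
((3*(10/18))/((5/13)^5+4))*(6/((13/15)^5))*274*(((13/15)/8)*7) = 1051903125/992198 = 1060.17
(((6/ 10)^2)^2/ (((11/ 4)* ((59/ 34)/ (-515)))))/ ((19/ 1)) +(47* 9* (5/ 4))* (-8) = -6521150898/ 1541375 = -4230.74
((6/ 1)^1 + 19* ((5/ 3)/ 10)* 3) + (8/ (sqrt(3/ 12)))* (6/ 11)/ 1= 533/ 22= 24.23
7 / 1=7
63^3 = 250047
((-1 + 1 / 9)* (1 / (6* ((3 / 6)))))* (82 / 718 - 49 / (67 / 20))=2792584 / 649431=4.30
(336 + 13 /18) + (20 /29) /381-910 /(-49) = 164877701 /464058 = 355.30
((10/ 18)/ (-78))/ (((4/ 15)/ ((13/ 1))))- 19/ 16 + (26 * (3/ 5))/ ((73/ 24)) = 188903/ 52560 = 3.59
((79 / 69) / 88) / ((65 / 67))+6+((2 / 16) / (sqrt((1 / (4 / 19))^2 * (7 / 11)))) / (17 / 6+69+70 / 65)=39 * sqrt(77) / 756371+2373373 / 394680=6.01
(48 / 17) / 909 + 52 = 267868 / 5151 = 52.00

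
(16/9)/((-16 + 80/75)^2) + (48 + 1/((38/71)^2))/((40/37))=269649103/5660480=47.64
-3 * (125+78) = -609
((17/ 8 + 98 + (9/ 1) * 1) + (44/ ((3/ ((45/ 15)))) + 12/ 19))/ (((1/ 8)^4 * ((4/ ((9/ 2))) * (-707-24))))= -13461696/ 13889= -969.23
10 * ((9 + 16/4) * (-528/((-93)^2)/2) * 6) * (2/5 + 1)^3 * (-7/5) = 10986976/120125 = 91.46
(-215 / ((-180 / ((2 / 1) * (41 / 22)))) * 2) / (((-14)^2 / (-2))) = -0.09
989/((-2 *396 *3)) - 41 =-98405/2376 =-41.42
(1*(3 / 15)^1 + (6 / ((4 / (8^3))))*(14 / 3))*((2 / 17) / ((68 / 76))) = 680998 / 1445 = 471.28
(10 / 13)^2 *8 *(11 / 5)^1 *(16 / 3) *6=56320 / 169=333.25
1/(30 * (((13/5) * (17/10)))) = 5/663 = 0.01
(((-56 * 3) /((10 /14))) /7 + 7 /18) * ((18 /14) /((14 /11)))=-671 /20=-33.55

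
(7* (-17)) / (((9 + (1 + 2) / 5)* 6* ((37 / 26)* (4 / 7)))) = -54145 / 21312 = -2.54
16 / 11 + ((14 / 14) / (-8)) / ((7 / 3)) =863 / 616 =1.40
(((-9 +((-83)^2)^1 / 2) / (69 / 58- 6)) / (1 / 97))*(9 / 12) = -19328123 / 372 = -51957.32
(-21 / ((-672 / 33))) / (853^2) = 33 / 23283488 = 0.00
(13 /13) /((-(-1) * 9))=1 /9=0.11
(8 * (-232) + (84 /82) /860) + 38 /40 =-65409021 /35260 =-1855.05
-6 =-6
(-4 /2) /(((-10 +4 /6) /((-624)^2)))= 584064 /7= 83437.71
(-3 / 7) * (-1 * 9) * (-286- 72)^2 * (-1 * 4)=-1977387.43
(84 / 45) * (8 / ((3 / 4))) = 896 / 45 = 19.91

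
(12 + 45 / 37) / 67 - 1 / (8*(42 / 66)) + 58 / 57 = 8058347 / 7912968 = 1.02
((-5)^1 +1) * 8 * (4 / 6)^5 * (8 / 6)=-4096 / 729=-5.62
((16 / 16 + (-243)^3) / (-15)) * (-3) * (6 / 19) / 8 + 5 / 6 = -32284801 / 285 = -113280.00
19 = 19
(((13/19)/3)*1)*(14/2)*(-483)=-14651/19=-771.11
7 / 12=0.58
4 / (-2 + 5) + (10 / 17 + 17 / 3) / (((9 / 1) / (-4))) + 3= 713 / 459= 1.55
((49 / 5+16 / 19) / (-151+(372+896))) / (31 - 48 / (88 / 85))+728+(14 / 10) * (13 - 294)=1200103246 / 3586687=334.60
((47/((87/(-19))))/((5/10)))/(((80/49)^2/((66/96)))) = -23585023/4454400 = -5.29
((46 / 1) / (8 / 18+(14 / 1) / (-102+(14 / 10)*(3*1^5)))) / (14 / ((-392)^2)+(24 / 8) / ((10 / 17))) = 1851706080 / 61856353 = 29.94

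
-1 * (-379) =379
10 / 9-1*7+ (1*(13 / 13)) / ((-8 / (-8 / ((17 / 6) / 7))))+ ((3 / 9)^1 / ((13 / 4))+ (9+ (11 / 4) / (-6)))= 83155 / 15912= 5.23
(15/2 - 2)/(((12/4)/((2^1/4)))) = 11/12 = 0.92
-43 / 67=-0.64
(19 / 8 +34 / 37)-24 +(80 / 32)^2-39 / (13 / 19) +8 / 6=-62269 / 888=-70.12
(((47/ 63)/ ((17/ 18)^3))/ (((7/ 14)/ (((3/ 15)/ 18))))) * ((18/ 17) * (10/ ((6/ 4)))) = 81216/ 584647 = 0.14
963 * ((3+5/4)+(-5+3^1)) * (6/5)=26001/10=2600.10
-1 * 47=-47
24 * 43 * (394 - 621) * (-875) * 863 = 176898603000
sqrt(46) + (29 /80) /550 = 29 /44000 + sqrt(46) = 6.78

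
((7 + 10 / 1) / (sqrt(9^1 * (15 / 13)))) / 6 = 17 * sqrt(195) / 270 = 0.88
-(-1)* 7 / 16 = 7 / 16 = 0.44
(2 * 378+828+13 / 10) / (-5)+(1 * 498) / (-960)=-254063 / 800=-317.58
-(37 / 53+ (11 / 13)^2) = -12666 / 8957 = -1.41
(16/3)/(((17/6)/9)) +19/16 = 4931/272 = 18.13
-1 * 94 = -94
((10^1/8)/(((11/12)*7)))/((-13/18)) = -270/1001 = -0.27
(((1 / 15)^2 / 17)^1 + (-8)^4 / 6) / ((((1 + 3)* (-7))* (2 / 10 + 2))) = -2611201 / 235620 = -11.08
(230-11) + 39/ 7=1572/ 7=224.57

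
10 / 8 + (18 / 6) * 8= 101 / 4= 25.25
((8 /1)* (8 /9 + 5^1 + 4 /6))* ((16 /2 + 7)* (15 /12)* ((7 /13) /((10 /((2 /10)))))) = 413 /39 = 10.59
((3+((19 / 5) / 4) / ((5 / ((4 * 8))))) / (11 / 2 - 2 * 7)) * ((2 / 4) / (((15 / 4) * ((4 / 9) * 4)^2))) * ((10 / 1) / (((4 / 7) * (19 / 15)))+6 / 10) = -16787331 / 25840000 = -0.65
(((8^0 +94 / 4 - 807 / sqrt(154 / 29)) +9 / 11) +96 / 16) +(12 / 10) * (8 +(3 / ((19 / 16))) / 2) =88687 / 2090 - 807 * sqrt(4466) / 154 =-307.76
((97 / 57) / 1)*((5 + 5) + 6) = 1552 / 57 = 27.23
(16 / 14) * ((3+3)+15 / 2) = 108 / 7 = 15.43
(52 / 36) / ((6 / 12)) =26 / 9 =2.89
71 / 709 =0.10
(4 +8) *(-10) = -120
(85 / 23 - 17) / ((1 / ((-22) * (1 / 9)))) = 748 / 23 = 32.52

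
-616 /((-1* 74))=8.32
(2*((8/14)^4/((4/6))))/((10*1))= 384/12005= 0.03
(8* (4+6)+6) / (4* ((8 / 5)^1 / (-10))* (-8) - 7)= -45.74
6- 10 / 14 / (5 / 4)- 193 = -1313 / 7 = -187.57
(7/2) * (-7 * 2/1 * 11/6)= -539/6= -89.83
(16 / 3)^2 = 256 / 9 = 28.44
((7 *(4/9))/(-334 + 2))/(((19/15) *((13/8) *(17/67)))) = -18760/1045551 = -0.02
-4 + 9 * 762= 6854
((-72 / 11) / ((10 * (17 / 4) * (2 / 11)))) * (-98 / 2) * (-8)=-332.05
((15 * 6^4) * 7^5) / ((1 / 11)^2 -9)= -2470881105 / 68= -36336486.84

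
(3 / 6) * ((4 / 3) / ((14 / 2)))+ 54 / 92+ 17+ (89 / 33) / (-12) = 1113017 / 63756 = 17.46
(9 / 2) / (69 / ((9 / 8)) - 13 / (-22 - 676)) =9423 / 128471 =0.07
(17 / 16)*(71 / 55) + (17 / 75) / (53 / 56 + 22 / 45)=1.53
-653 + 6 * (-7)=-695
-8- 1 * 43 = -51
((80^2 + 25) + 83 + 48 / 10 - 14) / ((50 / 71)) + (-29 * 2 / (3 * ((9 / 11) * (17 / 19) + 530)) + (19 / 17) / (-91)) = 9228.25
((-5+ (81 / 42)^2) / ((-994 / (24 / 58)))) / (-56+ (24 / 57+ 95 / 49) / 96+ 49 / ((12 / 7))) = -228912 / 11761944845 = -0.00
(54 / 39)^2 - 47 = -7619 / 169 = -45.08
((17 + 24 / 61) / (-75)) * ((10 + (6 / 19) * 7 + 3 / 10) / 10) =-0.29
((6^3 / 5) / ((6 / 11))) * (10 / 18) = 44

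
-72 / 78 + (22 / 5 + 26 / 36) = 4.20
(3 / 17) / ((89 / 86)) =258 / 1513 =0.17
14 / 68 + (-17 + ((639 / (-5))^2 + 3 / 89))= 16316.08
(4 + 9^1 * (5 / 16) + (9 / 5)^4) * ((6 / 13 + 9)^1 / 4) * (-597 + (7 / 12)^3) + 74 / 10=-7316873442493 / 299520000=-24428.66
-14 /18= -7 /9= -0.78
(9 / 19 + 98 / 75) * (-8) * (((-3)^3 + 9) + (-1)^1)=20296 / 75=270.61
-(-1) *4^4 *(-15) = -3840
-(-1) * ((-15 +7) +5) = -3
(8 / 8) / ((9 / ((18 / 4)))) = 1 / 2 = 0.50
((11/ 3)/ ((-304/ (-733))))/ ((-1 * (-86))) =8063/ 78432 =0.10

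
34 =34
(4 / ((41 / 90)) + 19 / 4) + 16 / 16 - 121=-17461 / 164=-106.47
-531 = -531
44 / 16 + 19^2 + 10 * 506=21695 / 4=5423.75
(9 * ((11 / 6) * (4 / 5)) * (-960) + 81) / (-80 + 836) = -1399 / 84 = -16.65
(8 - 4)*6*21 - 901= -397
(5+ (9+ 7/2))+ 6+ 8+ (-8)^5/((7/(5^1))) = -327239/14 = -23374.21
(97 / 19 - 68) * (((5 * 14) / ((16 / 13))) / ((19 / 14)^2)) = -26642525 / 13718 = -1942.16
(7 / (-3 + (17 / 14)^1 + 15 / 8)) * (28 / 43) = 10976 / 215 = 51.05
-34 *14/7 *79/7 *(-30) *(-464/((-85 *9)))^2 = 136067072/16065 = 8469.78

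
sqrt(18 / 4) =3 * sqrt(2) / 2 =2.12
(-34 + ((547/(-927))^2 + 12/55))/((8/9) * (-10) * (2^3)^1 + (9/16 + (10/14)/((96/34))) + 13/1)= 88489900072/151646266035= 0.58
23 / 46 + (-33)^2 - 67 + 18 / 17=34801 / 34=1023.56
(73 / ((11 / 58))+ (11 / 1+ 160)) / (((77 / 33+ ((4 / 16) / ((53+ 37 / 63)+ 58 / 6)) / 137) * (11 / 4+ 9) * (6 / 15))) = 400614441000 / 7903197533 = 50.69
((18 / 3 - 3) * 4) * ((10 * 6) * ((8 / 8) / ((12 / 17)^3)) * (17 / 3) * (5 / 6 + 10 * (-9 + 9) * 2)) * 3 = 2088025 / 72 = 29000.35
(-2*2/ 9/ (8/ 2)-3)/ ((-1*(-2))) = -14/ 9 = -1.56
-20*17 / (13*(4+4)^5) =-85 / 106496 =-0.00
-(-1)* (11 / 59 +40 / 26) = 1323 / 767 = 1.72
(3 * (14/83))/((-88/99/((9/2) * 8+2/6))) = -6867/332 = -20.68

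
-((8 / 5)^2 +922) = -23114 / 25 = -924.56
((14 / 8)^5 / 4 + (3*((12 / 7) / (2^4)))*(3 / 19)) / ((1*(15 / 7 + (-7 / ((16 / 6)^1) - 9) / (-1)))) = 2262979 / 7500288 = 0.30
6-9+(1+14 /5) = 4 /5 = 0.80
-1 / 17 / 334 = -1 / 5678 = -0.00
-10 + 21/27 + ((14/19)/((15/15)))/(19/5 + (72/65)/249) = -6337631/701955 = -9.03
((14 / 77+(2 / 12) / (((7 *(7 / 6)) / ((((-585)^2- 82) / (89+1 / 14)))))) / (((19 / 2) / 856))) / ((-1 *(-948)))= 1076363504 / 144124519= 7.47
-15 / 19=-0.79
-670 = -670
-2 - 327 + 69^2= 4432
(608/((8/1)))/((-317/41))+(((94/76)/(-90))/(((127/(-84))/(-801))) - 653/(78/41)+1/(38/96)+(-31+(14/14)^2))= -115696457023/298319190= -387.83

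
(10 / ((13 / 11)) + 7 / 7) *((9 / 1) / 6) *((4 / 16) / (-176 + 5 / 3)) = -1107 / 54392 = -0.02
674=674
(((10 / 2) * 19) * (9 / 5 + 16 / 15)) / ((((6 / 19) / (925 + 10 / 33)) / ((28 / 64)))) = 349112.34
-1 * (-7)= 7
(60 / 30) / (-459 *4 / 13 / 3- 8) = -13 / 358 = -0.04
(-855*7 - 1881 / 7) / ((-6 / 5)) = 36480 / 7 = 5211.43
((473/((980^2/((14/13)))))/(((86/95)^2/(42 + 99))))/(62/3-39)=-152703/30677920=-0.00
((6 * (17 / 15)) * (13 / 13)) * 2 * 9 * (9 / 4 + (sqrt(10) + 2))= 612 * sqrt(10) / 5 + 2601 / 5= 907.26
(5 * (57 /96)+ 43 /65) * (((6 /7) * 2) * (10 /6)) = 7551 /728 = 10.37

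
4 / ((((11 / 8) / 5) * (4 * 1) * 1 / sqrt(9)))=120 / 11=10.91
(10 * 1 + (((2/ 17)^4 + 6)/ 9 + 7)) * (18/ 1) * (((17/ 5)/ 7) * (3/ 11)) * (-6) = -95614956/ 378301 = -252.75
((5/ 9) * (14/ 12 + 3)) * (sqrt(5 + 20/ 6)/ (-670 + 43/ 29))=-18125 * sqrt(3)/ 3140694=-0.01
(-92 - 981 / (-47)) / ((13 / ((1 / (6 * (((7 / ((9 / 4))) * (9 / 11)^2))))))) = -0.44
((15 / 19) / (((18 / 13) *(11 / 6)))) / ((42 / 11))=65 / 798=0.08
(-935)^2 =874225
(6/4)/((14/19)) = 57/28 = 2.04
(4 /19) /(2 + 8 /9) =18 /247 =0.07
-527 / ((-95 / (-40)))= -4216 / 19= -221.89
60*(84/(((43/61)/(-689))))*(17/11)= -3601044720/473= -7613202.37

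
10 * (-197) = -1970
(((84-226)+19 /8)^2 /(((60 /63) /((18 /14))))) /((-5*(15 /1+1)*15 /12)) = -33687603 /128000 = -263.18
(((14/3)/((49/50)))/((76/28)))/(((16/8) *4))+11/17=1679/1938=0.87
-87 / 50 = -1.74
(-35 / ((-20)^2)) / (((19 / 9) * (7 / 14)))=-63 / 760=-0.08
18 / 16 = 9 / 8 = 1.12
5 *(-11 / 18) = -55 / 18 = -3.06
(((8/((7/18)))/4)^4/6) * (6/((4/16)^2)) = 26873856/2401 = 11192.78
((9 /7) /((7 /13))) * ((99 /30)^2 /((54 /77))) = 51909 /1400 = 37.08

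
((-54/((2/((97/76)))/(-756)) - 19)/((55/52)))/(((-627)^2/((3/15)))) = 5144152/410819805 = 0.01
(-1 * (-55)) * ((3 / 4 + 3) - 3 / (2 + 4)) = 715 / 4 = 178.75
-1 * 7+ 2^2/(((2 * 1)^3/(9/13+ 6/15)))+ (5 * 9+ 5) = 5661/130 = 43.55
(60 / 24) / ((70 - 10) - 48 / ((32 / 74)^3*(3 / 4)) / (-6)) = 960 / 73693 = 0.01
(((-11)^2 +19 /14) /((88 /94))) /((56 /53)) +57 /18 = 126.86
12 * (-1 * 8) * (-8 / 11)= 768 / 11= 69.82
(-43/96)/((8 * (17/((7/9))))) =-301/117504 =-0.00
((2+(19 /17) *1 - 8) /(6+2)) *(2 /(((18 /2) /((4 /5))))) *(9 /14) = -83 /1190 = -0.07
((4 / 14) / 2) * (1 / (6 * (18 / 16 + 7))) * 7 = 4 / 195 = 0.02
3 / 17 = 0.18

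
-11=-11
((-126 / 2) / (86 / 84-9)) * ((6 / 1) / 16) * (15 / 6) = 3969 / 536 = 7.40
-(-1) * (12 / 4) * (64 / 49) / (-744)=-8 / 1519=-0.01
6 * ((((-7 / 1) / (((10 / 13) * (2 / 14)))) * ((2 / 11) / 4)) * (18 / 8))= -17199 / 440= -39.09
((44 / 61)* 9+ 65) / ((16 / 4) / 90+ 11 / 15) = 5607 / 61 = 91.92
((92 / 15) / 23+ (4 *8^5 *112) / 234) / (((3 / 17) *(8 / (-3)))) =-155976343 / 1170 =-133313.11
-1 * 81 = -81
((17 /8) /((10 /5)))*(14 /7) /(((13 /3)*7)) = 51 /728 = 0.07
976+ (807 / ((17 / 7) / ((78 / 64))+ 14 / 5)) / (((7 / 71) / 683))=7637485937 / 6542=1167454.29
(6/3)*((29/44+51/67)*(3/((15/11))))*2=4187/335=12.50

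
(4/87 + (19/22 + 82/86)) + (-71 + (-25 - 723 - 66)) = -72683933/82302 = -883.14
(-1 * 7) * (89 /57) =-623 /57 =-10.93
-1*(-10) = 10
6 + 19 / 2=31 / 2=15.50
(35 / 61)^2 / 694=1225 / 2582374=0.00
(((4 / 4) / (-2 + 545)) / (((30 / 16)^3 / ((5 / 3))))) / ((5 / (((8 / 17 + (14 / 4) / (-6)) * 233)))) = -685952 / 280391625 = -0.00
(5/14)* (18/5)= 9/7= 1.29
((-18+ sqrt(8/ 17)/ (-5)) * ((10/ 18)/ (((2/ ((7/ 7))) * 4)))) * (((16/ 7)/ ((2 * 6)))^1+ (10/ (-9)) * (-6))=-60/ 7-4 * sqrt(34)/ 357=-8.64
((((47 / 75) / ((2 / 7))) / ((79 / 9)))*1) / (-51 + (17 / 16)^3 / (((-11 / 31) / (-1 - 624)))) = 3176448 / 26208678575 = 0.00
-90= -90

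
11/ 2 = 5.50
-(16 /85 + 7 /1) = -611 /85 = -7.19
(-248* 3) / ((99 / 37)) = -9176 / 33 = -278.06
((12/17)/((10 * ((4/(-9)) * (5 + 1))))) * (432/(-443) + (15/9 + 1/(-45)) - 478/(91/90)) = 428194789/34266050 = 12.50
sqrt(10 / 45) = sqrt(2) / 3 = 0.47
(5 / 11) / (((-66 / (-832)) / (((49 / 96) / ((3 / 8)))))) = 25480 / 3267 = 7.80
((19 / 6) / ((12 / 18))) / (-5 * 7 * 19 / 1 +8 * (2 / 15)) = -285 / 39836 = -0.01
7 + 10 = 17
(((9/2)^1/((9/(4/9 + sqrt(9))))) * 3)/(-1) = -31/6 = -5.17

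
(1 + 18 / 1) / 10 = 19 / 10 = 1.90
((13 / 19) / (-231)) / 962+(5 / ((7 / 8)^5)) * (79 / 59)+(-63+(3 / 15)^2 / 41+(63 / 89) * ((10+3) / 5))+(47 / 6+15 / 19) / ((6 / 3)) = -367623554345780693 / 8394316502256300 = -43.79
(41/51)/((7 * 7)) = 41/2499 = 0.02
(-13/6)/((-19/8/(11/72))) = 143/1026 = 0.14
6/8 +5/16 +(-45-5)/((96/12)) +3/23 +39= 12491/368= 33.94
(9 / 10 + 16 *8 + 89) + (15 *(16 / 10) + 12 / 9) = 7297 / 30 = 243.23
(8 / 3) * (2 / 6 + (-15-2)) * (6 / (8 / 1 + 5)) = -800 / 39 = -20.51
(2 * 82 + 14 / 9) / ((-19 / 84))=-41720 / 57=-731.93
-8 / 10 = -4 / 5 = -0.80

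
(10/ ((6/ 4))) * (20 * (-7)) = -2800/ 3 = -933.33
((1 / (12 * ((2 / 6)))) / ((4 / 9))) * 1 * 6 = 27 / 8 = 3.38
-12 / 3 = -4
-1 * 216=-216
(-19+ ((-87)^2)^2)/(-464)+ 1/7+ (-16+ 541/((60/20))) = -600740963/4872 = -123304.80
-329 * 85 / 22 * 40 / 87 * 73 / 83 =-40828900 / 79431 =-514.02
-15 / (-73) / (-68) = -15 / 4964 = -0.00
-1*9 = -9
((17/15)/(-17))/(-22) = 1/330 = 0.00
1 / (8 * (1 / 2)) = 0.25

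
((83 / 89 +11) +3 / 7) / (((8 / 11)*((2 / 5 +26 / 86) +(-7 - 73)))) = -6070955 / 28324072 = -0.21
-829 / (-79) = 829 / 79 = 10.49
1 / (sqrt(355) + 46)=46 / 1761 - sqrt(355) / 1761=0.02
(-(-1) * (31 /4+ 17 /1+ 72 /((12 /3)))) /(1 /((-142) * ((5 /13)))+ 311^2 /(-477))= -28956285 /137356222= -0.21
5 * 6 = 30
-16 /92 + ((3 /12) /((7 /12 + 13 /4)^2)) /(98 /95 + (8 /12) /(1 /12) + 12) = -20329 /117438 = -0.17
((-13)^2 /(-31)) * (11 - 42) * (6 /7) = 1014 /7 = 144.86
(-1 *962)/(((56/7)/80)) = -9620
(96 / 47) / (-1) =-96 / 47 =-2.04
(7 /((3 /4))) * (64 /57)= 1792 /171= 10.48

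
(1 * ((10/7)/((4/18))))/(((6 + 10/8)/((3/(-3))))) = -180/203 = -0.89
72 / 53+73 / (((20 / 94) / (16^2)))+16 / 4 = 23277324 / 265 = 87838.96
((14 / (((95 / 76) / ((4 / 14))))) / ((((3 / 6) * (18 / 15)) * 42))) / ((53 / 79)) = 632 / 3339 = 0.19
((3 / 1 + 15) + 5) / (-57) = -23 / 57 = -0.40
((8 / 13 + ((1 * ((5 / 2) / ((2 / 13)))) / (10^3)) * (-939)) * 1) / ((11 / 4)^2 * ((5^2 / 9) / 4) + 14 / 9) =-913746 / 424775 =-2.15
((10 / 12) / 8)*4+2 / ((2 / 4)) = 53 / 12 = 4.42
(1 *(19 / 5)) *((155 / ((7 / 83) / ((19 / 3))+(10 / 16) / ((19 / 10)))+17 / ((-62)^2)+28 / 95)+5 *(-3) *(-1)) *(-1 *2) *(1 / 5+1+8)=-8489606170779 / 259349875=-32734.18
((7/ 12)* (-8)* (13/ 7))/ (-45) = 26/ 135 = 0.19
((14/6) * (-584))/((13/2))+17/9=-24307/117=-207.75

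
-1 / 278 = -0.00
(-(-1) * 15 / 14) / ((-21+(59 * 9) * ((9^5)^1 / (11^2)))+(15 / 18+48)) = 5445 / 1317052247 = 0.00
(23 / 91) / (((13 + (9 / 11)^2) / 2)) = 0.04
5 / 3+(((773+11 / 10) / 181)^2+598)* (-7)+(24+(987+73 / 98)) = -1589537245399 / 481586700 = -3300.63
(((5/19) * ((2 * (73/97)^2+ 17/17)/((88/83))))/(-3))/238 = -2775935/3744179824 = -0.00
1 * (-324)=-324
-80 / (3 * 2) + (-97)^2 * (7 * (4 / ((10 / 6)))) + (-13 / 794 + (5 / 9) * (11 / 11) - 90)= 5644211141 / 35730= 157968.41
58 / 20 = 29 / 10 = 2.90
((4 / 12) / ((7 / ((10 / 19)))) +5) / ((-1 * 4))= -1.26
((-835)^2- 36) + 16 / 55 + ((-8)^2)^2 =38570691 / 55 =701285.29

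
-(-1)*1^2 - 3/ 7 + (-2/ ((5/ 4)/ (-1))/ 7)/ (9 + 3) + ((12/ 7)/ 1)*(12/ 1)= 2222/ 105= 21.16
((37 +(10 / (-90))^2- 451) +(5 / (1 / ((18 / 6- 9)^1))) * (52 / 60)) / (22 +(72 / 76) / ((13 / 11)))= -8802833 / 456192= -19.30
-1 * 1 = -1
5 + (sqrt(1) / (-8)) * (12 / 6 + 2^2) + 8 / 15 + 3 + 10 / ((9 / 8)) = 3001 / 180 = 16.67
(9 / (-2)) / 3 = -3 / 2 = -1.50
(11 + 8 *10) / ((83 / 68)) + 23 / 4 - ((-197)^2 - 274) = -12766959 / 332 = -38454.70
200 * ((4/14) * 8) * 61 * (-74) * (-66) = 953356800/7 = 136193828.57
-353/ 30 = -11.77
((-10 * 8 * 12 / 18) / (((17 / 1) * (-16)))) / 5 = 2 / 51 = 0.04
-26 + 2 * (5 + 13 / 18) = -131 / 9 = -14.56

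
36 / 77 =0.47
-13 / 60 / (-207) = 0.00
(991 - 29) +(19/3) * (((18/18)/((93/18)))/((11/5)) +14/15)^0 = 2905/3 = 968.33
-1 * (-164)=164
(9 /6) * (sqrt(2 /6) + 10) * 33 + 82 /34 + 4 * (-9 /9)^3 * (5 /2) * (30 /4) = 33 * sqrt(3) /2 + 7181 /17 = 450.99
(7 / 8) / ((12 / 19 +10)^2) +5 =1634687 / 326432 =5.01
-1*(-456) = 456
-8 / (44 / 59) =-118 / 11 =-10.73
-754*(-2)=1508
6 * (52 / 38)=156 / 19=8.21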